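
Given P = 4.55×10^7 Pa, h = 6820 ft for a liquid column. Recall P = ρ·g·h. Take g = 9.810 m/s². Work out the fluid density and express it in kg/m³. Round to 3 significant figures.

2230 kg/m³

Rearranging: ρ = P/(g·h).
P = 4.55×10^7 Pa; h = 6820 ft = 2079 m; g = 9.810 m/s².
ρ = 2231 kg/m³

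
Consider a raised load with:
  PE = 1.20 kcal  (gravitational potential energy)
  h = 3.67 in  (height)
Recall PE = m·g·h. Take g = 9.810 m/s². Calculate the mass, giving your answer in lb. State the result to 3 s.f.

Rearranging PE = m·g·h for m: m = PE/(g·h).
PE = 1.20 kcal = 5021 J; h = 3.67 in = 0.09322 m; g = 9.810 m/s².
m = 5490 kg
5490 kg × (1 lb / 0.4536 kg) = 12104 lb

12100 lb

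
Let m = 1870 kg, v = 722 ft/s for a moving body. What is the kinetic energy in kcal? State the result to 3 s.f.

KE is given directly by: KE = ½mv².
m = 1870 kg; v = 722 ft/s = 220.1 m/s.
KE = 4.528×10^7 J
4.528×10^7 J × (1 kcal / 4184 J) = 10822 kcal

10800 kcal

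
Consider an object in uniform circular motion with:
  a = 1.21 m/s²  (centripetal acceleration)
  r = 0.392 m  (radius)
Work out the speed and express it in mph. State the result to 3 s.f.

1.54 mph

Rearranging a = v²/r for v: v = √(a·r).
a = 1.21 m/s²; r = 0.392 m.
v = 0.6887 m/s
0.6887 m/s × (1 mph / 0.4470 m/s) = 1.541 mph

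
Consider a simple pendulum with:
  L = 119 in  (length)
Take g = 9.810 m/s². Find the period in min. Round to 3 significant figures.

T is given directly by: T = 2π√(L/g).
L = 119 in = 3.023 m; g = 9.810 m/s².
T = 3.488 s
3.488 s × (1 min / 60.00 s) = 0.05813 min

0.0581 min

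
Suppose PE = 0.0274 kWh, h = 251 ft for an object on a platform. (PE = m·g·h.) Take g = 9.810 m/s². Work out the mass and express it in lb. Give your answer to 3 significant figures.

Solving PE = m·g·h for m: m = PE/(g·h).
PE = 0.0274 kWh = 98640 J; h = 251 ft = 76.50 m; g = 9.810 m/s².
m = 131.4 kg
131.4 kg × (1 lb / 0.4536 kg) = 289.8 lb

290 lb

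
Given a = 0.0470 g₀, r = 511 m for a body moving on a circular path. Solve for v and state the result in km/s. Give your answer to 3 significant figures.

Solving a = v²/r for v: v = √(a·r).
a = 0.0470 g₀ = 0.4609 m/s²; r = 511 m.
v = 15.35 m/s
15.35 m/s × (1 km/s / 1000 m/s) = 0.01535 km/s

0.0153 km/s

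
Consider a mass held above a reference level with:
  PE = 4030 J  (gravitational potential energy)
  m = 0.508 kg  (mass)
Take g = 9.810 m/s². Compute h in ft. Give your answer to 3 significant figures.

2650 ft

Rearranging PE = m·g·h for h: h = PE/(m·g).
PE = 4030 J; m = 0.508 kg; g = 9.810 m/s².
h = 808.7 m
808.7 m × (1 ft / 0.3048 m) = 2653 ft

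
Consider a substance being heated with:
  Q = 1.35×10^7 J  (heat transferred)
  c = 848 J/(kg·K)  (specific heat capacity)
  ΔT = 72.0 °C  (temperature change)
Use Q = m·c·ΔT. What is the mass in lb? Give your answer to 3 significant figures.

Rearranging: m = Q/(c·ΔT).
Q = 1.35×10^7 J; c = 848 J/(kg·K); ΔT = 72.0 °C = 72.00 K.
m = 221.1 kg
221.1 kg × (1 lb / 0.4536 kg) = 487.5 lb

487 lb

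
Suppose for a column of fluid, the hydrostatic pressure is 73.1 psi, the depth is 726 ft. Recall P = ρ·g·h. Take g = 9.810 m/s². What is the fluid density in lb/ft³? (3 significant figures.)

14.5 lb/ft³

Rearranging: ρ = P/(g·h).
P = 73.1 psi = 5.040×10^5 Pa; h = 726 ft = 221.3 m; g = 9.810 m/s².
ρ = 232.2 kg/m³
232.2 kg/m³ × (1 lb/ft³ / 16.02 kg/m³) = 14.49 lb/ft³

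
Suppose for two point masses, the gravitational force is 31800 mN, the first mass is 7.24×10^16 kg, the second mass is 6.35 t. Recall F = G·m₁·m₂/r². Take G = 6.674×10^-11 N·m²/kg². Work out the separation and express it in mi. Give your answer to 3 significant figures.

19.3 mi

From Newton's law of gravitation: r = √(G·m₁m₂/F).
F = 31800 mN = 31.80 N; m₁ = 7.24×10^16 kg; m₂ = 6.35 t = 6350 kg; G = 6.674×10^-11 N·m²/kg².
r = 31062 m
31062 m × (1 mi / 1609 m) = 19.30 mi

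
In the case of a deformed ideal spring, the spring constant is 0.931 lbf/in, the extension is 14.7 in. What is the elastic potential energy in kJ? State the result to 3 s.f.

U is given directly by: U = ½kx².
k = 0.931 lbf/in = 163.0 N/m; x = 14.7 in = 0.3734 m.
U = 11.37 J  (the unit combination reduces to kg·m²/s² = J)
11.37 J × (1 kJ / 1000 J) = 0.01137 kJ

0.0114 kJ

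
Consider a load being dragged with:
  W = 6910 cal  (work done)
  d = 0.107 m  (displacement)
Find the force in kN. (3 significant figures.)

Rearranging: F = W/d.
W = 6910 cal = 28911 J; d = 0.107 m.
F = 2.702×10^5 N
2.702×10^5 N × (1 kN / 1000 N) = 270.2 kN

270 kN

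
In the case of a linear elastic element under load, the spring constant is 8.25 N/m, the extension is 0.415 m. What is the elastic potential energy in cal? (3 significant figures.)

U is given directly by: U = ½kx².
k = 8.25 N/m; x = 0.415 m.
U = 0.7104 J
0.7104 J × (1 cal / 4.184 J) = 0.1698 cal

0.170 cal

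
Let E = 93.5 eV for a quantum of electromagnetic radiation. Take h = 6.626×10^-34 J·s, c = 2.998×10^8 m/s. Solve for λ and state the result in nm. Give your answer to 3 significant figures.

Rearranging: λ = hc/E.
E = 93.5 eV = 1.498×10^-17 J; h = 6.626×10^-34 J·s; c = 2.998×10^8 m/s.
λ = 1.326×10^-8 m
1.326×10^-8 m × (1 nm / 1.000×10^-9 m) = 13.26 nm

13.3 nm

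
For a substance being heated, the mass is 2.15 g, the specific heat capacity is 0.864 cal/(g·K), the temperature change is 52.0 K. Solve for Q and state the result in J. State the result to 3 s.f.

Directly: Q = mcΔT.
m = 2.15 g = 0.002150 kg; c = 0.864 cal/(g·K) = 3615 J/(kg·K); ΔT = 52.0 K.
Q = 404.2 J  (the unit combination reduces to kg·m²/s² = J)

404 J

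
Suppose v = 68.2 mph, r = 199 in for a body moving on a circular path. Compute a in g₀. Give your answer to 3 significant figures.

Directly: a = v²/r.
v = 68.2 mph = 30.49 m/s; r = 199 in = 5.055 m.
a = 183.9 m/s²
183.9 m/s² × (1 g₀ / 9.807 m/s²) = 18.75 g₀

18.8 g₀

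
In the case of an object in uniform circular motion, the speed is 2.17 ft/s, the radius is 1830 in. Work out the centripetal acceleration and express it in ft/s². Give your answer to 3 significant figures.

a is given directly by: a = v²/r.
v = 2.17 ft/s = 0.6614 m/s; r = 1830 in = 46.48 m.
a = 0.009412 m/s²
0.009412 m/s² × (1 ft/s² / 0.3048 m/s²) = 0.03088 ft/s²

0.0309 ft/s²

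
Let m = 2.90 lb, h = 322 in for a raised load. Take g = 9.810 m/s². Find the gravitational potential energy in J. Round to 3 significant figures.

106 J

PE is given directly by: PE = mgh.
m = 2.90 lb = 1.315 kg; h = 322 in = 8.179 m; g = 9.810 m/s².
PE = 105.5 J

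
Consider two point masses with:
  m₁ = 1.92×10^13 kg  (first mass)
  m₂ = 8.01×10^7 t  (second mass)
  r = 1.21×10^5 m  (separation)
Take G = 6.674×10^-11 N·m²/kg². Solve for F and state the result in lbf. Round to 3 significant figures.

1580 lbf

F is given directly by: F = Gm₁m₂/r².
m₁ = 1.92×10^13 kg; m₂ = 8.01×10^7 t = 8.010×10^10 kg; r = 1.21×10^5 m; G = 6.674×10^-11 N·m²/kg².
F = 7011 N
7011 N × (1 lbf / 4.448 N) = 1576 lbf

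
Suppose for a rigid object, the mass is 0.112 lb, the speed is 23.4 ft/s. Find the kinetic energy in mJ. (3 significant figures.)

1290 mJ

Directly: KE = ½mv².
m = 0.112 lb = 0.05080 kg; v = 23.4 ft/s = 7.132 m/s.
KE = 1.292 J  (the unit combination reduces to kg·m²/s² = J)
1.292 J × (1 mJ / 0.001000 J) = 1292 mJ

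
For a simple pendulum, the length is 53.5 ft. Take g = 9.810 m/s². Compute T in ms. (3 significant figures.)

Directly: T = 2π√(L/g).
L = 53.5 ft = 16.31 m; g = 9.810 m/s².
T = 8.101 s
8.101 s × (1 ms / 0.001000 s) = 8101 ms

8100 ms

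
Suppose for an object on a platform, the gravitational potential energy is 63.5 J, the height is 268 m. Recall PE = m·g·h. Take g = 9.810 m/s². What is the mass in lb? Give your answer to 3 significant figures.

0.0532 lb

Rearranging PE = m·g·h for m: m = PE/(g·h).
PE = 63.5 J; h = 268 m; g = 9.810 m/s².
m = 0.02415 kg
0.02415 kg × (1 lb / 0.4536 kg) = 0.05325 lb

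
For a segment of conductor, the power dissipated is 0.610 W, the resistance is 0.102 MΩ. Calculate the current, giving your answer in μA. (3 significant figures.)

Rearranging: I = √(P/R).
P = 0.610 W; R = 0.102 MΩ = 1.020×10^5 Ω.
I = 0.002445 A
0.002445 A × (1 μA / 1.000×10^-6 A) = 2445 μA

2450 μA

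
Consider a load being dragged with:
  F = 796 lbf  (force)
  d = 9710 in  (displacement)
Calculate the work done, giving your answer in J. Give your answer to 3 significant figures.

8.73×10^5 J

W is given directly by: W = F·d.
F = 796 lbf = 3541 N; d = 9710 in = 246.6 m.
W = 8.733×10^5 J  (the unit combination reduces to kg·m²/s² = J)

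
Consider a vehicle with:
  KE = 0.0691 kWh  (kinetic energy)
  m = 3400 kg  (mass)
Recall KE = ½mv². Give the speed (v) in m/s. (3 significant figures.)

12.1 m/s

Rearranging KE = ½mv² for v: v = √(2·KE/m).
KE = 0.0691 kWh = 2.488×10^5 J; m = 3400 kg.
v = 12.10 m/s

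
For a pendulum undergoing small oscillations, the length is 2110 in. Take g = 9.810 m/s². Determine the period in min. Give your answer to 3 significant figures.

0.245 min

T is given directly by: T = 2π√(L/g).
L = 2110 in = 53.59 m; g = 9.810 m/s².
T = 14.69 s
14.69 s × (1 min / 60.00 s) = 0.2448 min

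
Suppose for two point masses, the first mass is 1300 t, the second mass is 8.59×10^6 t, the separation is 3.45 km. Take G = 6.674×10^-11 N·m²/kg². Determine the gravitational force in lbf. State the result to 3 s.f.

F is given directly by: F = Gm₁m₂/r².
m₁ = 1300 t = 1.300×10^6 kg; m₂ = 8.59×10^6 t = 8.590×10^9 kg; r = 3.45 km = 3450 m; G = 6.674×10^-11 N·m²/kg².
F = 0.06262 N  (the unit combination reduces to kg·m/s² = N)
0.06262 N × (1 lbf / 4.448 N) = 0.01408 lbf

0.0141 lbf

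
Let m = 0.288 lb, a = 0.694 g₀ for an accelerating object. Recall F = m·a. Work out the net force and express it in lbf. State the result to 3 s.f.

0.200 lbf

From Newton's second law: F = m·a.
m = 0.288 lb = 0.1306 kg; a = 0.694 g₀ = 6.806 m/s².
F = 0.8891 N
0.8891 N × (1 lbf / 4.448 N) = 0.1999 lbf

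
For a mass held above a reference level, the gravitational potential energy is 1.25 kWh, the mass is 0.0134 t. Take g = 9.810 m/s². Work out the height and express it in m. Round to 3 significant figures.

34200 m

Solving PE = m·g·h for h: h = PE/(m·g).
PE = 1.25 kWh = 4.500×10^6 J; m = 0.0134 t = 13.40 kg; g = 9.810 m/s².
h = 34233 m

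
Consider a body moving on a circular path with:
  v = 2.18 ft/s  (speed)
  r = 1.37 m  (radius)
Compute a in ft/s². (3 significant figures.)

a is given directly by: a = v²/r.
v = 2.18 ft/s = 0.6645 m/s; r = 1.37 m.
a = 0.3223 m/s²
0.3223 m/s² × (1 ft/s² / 0.3048 m/s²) = 1.057 ft/s²

1.06 ft/s²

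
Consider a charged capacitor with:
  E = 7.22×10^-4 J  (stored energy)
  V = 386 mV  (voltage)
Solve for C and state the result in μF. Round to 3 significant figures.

Rearranging E = ½C·V² for C: C = 2E/V².
E = 7.22×10^-4 J; V = 386 mV = 0.3860 V.
C = 0.009692 F
0.009692 F × (1 μF / 1.000×10^-6 F) = 9692 μF

9690 μF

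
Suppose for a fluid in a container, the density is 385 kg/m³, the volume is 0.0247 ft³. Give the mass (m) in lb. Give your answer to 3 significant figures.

0.594 lb

Solving ρ = m/V for m: m = ρV.
ρ = 385 kg/m³; V = 0.0247 ft³ = 6.994×10^-4 m³.
m = 0.2693 kg
0.2693 kg × (1 lb / 0.4536 kg) = 0.5937 lb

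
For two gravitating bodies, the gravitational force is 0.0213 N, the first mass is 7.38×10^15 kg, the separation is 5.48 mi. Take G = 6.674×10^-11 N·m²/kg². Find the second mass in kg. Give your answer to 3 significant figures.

Solving F = G·m₁·m₂/r² for m₂: m₂ = F·r²/(G·m₁).
F = 0.0213 N; m₁ = 7.38×10^15 kg; r = 5.48 mi = 8819 m; G = 6.674×10^-11 N·m²/kg².
m₂ = 3.364 kg

3.36 kg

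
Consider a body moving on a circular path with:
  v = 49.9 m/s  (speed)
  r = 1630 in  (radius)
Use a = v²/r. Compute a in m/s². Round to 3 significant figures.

60.1 m/s²

Directly: a = v²/r.
v = 49.9 m/s; r = 1630 in = 41.40 m.
a = 60.14 m/s²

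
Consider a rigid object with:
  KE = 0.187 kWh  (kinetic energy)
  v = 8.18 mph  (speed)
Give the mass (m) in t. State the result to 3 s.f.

101 t

Solving KE = ½mv² for m: m = 2·KE/v².
KE = 0.187 kWh = 6.732×10^5 J; v = 8.18 mph = 3.657 m/s.
m = 1.007×10^5 kg
1.007×10^5 kg × (1 t / 1000 kg) = 100.7 t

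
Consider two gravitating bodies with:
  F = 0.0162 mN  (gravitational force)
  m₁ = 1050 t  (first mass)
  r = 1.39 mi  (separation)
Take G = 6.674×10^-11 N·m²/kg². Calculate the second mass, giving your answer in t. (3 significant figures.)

1160 t

From Newton's law of gravitation: m₂ = F·r²/(G·m₁).
F = 0.0162 mN = 1.620×10^-5 N; m₁ = 1050 t = 1.050×10^6 kg; r = 1.39 mi = 2237 m; G = 6.674×10^-11 N·m²/kg².
m₂ = 1.157×10^6 kg
1.157×10^6 kg × (1 t / 1000 kg) = 1157 t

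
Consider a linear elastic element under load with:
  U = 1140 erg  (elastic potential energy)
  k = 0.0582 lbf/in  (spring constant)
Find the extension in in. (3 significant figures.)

0.186 in

Rearranging U = ½k·x² for x: x = √(2U/k).
U = 1140 erg = 1.140×10^-4 J; k = 0.0582 lbf/in = 10.19 N/m.
x = 0.004730 m
0.004730 m × (1 in / 0.02540 m) = 0.1862 in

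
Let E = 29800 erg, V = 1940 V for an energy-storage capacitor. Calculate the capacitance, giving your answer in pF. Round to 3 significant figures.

Rearranging: C = 2E/V².
E = 29800 erg = 0.002980 J; V = 1940 V.
C = 1.584×10^-9 F
1.584×10^-9 F × (1 pF / 1.000×10^-12 F) = 1584 pF

1580 pF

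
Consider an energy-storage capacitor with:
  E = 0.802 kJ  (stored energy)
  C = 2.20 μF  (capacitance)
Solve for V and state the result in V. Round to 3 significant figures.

Rearranging E = ½C·V² for V: V = √(2E/C).
E = 0.802 kJ = 802.0 J; C = 2.20 μF = 2.200×10^-6 F.
V = 27002 V

27000 V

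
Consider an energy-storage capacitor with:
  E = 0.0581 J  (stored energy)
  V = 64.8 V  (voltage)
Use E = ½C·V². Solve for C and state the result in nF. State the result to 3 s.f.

Solving E = ½C·V² for C: C = 2E/V².
E = 0.0581 J; V = 64.8 V.
C = 2.767×10^-5 F
2.767×10^-5 F × (1 nF / 1.000×10^-9 F) = 27673 nF

27700 nF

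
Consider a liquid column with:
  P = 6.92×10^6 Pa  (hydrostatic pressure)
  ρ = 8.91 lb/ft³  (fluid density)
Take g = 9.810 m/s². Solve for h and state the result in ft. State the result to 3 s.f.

16200 ft

Solving P = ρ·g·h for h: h = P/(ρ·g).
P = 6.92×10^6 Pa; ρ = 8.91 lb/ft³ = 142.7 kg/m³; g = 9.810 m/s².
h = 4942 m
4942 m × (1 ft / 0.3048 m) = 16215 ft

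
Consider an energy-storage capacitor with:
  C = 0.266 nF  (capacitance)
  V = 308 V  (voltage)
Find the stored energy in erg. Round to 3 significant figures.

126 erg

Directly: E = ½CV².
C = 0.266 nF = 2.660×10^-10 F; V = 308 V.
E = 1.262×10^-5 J  (the unit combination reduces to kg·m²/s² = J)
1.262×10^-5 J × (1 erg / 1.000×10^-7 J) = 126.2 erg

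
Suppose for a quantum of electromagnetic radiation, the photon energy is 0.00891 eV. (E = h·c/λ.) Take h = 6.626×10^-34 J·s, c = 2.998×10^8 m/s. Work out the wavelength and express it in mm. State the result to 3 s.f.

0.139 mm

Rearranging E = h·c/λ for λ: λ = hc/E.
E = 0.00891 eV = 1.428×10^-21 J; h = 6.626×10^-34 J·s; c = 2.998×10^8 m/s.
λ = 1.392×10^-4 m
1.392×10^-4 m × (1 mm / 0.001000 m) = 0.1392 mm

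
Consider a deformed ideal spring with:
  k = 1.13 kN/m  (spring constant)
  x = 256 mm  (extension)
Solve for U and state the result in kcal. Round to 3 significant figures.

0.00885 kcal

U is given directly by: U = ½kx².
k = 1.13 kN/m = 1130 N/m; x = 256 mm = 0.2560 m.
U = 37.03 J
37.03 J × (1 kcal / 4184 J) = 0.008850 kcal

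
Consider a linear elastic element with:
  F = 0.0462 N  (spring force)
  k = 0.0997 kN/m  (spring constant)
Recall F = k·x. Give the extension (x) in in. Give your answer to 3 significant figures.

0.0182 in

From Hooke's law: x = F/k.
F = 0.0462 N; k = 0.0997 kN/m = 99.70 N/m.
x = 4.634×10^-4 m
4.634×10^-4 m × (1 in / 0.02540 m) = 0.01824 in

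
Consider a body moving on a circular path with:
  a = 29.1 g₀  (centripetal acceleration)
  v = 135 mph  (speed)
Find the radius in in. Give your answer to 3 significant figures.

Solving a = v²/r for r: r = v²/a.
a = 29.1 g₀ = 285.4 m/s²; v = 135 mph = 60.35 m/s.
r = 12.76 m
12.76 m × (1 in / 0.02540 m) = 502.5 in

502 in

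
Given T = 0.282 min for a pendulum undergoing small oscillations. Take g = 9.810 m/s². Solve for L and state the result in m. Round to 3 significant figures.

71.1 m

Rearranging T = 2π√(L/g) for L: L = g·(T/2π)².
T = 0.282 min = 16.92 s; g = 9.810 m/s².
L = 71.14 m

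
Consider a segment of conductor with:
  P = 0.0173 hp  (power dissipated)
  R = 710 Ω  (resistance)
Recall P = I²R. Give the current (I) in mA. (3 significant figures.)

Rearranging: I = √(P/R).
P = 0.0173 hp = 12.90 W; R = 710 Ω.
I = 0.1348 A
0.1348 A × (1 mA / 0.001000 A) = 134.8 mA

135 mA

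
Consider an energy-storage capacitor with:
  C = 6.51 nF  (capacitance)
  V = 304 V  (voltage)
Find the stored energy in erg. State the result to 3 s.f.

3010 erg

Directly: E = ½CV².
C = 6.51 nF = 6.510×10^-9 F; V = 304 V.
E = 3.008×10^-4 J  (the unit combination reduces to kg·m²/s² = J)
3.008×10^-4 J × (1 erg / 1.000×10^-7 J) = 3008 erg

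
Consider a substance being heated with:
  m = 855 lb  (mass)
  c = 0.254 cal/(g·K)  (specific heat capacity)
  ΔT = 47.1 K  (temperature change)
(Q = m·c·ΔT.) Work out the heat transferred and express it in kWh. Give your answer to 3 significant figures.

5.39 kWh

Directly: Q = mcΔT.
m = 855 lb = 387.8 kg; c = 0.254 cal/(g·K) = 1063 J/(kg·K); ΔT = 47.1 K.
Q = 1.941×10^7 J
1.941×10^7 J × (1 kWh / 3.600×10^6 J) = 5.392 kWh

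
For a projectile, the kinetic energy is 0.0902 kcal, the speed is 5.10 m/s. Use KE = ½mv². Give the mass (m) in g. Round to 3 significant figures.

29000 g

Solving KE = ½mv² for m: m = 2·KE/v².
KE = 0.0902 kcal = 377.4 J; v = 5.10 m/s.
m = 29.02 kg
29.02 kg × (1 g / 0.001000 kg) = 29019 g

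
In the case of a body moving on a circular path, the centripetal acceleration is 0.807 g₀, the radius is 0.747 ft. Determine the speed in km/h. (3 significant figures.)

4.83 km/h

Rearranging a = v²/r for v: v = √(a·r).
a = 0.807 g₀ = 7.914 m/s²; r = 0.747 ft = 0.2277 m.
v = 1.342 m/s
1.342 m/s × (1 km/h / 0.2778 m/s) = 4.832 km/h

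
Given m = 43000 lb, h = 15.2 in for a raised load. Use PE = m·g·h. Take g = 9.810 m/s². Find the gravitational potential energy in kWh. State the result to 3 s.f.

0.0205 kWh

Directly: PE = mgh.
m = 43000 lb = 19504 kg; h = 15.2 in = 0.3861 m; g = 9.810 m/s².
PE = 73872 J  (the unit combination reduces to kg·m²/s² = J)
73872 J × (1 kWh / 3.600×10^6 J) = 0.02052 kWh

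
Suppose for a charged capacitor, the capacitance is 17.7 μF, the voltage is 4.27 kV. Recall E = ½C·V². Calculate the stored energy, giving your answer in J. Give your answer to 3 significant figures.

161 J

Directly: E = ½CV².
C = 17.7 μF = 1.770×10^-5 F; V = 4.27 kV = 4270 V.
E = 161.4 J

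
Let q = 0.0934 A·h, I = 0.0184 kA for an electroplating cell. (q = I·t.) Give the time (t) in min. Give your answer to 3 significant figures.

0.305 min

Rearranging: t = q/I.
q = 0.0934 A·h = 336.2 C; I = 0.0184 kA = 18.40 A.
t = 18.27 s
18.27 s × (1 min / 60.00 s) = 0.3046 min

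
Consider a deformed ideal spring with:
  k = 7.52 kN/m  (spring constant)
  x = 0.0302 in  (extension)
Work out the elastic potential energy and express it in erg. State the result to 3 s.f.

22100 erg

Directly: U = ½kx².
k = 7.52 kN/m = 7520 N/m; x = 0.0302 in = 7.671×10^-4 m.
U = 0.002212 J  (the unit combination reduces to kg·m²/s² = J)
0.002212 J × (1 erg / 1.000×10^-7 J) = 22124 erg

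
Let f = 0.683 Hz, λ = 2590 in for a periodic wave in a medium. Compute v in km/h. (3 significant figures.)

v is given directly by: v = fλ.
f = 0.683 Hz; λ = 2590 in = 65.79 m.
v = 44.93 m/s
44.93 m/s × (1 km/h / 0.2778 m/s) = 161.8 km/h

162 km/h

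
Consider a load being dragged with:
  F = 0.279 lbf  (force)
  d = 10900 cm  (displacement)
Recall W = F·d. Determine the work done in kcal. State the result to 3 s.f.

0.0323 kcal

Directly: W = F·d.
F = 0.279 lbf = 1.241 N; d = 10900 cm = 109.0 m.
W = 135.3 J
135.3 J × (1 kcal / 4184 J) = 0.03233 kcal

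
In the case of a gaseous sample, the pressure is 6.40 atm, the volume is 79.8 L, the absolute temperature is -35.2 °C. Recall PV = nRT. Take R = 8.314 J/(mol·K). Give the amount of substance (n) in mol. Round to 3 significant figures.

From the ideal-gas law: n = PV/(RT).
P = 6.40 atm = 6.485×10^5 Pa; V = 79.8 L = 0.07980 m³; T = -35.2 °C = 237.9 K; R = 8.314 J/(mol·K).
n = 26.16 mol

26.2 mol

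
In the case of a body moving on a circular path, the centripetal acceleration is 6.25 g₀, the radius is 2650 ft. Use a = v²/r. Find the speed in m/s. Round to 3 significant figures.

Rearranging: v = √(a·r).
a = 6.25 g₀ = 61.29 m/s²; r = 2650 ft = 807.7 m.
v = 222.5 m/s

223 m/s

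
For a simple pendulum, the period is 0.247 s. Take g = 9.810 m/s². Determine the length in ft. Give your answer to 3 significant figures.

Rearranging T = 2π√(L/g) for L: L = g·(T/2π)².
T = 0.247 s; g = 9.810 m/s².
L = 0.01516 m
0.01516 m × (1 ft / 0.3048 m) = 0.04974 ft

0.0497 ft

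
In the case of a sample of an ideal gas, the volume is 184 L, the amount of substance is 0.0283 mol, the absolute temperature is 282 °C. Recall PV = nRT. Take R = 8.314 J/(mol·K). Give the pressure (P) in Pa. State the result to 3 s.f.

Directly: P = nRT/V.
V = 184 L = 0.1840 m³; n = 0.0283 mol; T = 282 °C = 555.1 K; R = 8.314 J/(mol·K).
P = 709.9 Pa

710 Pa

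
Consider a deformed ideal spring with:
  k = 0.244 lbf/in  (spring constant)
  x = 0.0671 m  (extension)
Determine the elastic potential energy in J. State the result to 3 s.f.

0.0962 J

Directly: U = ½kx².
k = 0.244 lbf/in = 42.73 N/m; x = 0.0671 m.
U = 0.09620 J  (the unit combination reduces to kg·m²/s² = J)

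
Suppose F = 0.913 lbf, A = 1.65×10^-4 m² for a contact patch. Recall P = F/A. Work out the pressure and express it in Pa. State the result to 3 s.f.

24600 Pa

P is given directly by: P = F/A.
F = 0.913 lbf = 4.061 N; A = 1.65×10^-4 m².
P = 24613 Pa  (the unit combination reduces to kg/(m·s²) = Pa)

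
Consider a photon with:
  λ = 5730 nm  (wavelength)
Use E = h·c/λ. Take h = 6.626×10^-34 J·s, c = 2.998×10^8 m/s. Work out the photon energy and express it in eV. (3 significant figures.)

0.216 eV

Directly: E = hc/λ.
λ = 5730 nm = 5.730×10^-6 m; h = 6.626×10^-34 J·s; c = 2.998×10^8 m/s.
E = 3.467×10^-20 J  (the unit combination reduces to kg·m²/s² = J)
3.467×10^-20 J × (1 eV / 1.602×10^-19 J) = 0.2164 eV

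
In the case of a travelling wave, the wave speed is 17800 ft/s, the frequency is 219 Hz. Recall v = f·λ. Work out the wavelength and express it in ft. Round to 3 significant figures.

81.3 ft

Rearranging v = f·λ for λ: λ = v/f.
v = 17800 ft/s = 5425 m/s; f = 219 Hz.
λ = 24.77 m
24.77 m × (1 ft / 0.3048 m) = 81.28 ft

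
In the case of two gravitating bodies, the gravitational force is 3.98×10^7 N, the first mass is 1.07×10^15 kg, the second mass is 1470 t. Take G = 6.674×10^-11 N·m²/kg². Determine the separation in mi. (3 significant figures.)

Solving F = G·m₁·m₂/r² for r: r = √(G·m₁m₂/F).
F = 3.98×10^7 N; m₁ = 1.07×10^15 kg; m₂ = 1470 t = 1.470×10^6 kg; G = 6.674×10^-11 N·m²/kg².
r = 51.36 m
51.36 m × (1 mi / 1609 m) = 0.03191 mi

0.0319 mi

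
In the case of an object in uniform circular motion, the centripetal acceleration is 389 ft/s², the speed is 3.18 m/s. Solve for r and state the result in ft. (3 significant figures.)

0.280 ft

Rearranging: r = v²/a.
a = 389 ft/s² = 118.6 m/s²; v = 3.18 m/s.
r = 0.08529 m
0.08529 m × (1 ft / 0.3048 m) = 0.2798 ft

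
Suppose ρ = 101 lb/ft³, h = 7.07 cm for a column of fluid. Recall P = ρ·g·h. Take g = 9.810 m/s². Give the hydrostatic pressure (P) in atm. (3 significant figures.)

Directly: P = ρgh.
ρ = 101 lb/ft³ = 1618 kg/m³; h = 7.07 cm = 0.07070 m; g = 9.810 m/s².
P = 1122 Pa
1122 Pa × (1 atm / 1.013×10^5 Pa) = 0.01107 atm

0.0111 atm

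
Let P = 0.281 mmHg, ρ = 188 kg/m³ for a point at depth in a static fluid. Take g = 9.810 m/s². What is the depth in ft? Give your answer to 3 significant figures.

Rearranging P = ρ·g·h for h: h = P/(ρ·g).
P = 0.281 mmHg = 37.46 Pa; ρ = 188 kg/m³; g = 9.810 m/s².
h = 0.02031 m
0.02031 m × (1 ft / 0.3048 m) = 0.06664 ft

0.0666 ft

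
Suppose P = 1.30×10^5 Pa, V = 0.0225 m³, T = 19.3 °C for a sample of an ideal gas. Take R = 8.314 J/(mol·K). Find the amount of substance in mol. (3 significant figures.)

1.20 mol

From the ideal-gas law: n = PV/(RT).
P = 1.30×10^5 Pa; V = 0.0225 m³; T = 19.3 °C = 292.4 K; R = 8.314 J/(mol·K).
n = 1.203 mol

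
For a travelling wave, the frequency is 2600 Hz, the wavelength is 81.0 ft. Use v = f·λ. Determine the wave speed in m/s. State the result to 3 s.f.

64200 m/s

v is given directly by: v = fλ.
f = 2600 Hz; λ = 81.0 ft = 24.69 m.
v = 64191 m/s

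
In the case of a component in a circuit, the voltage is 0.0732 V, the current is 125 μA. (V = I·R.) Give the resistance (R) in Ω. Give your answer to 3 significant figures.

586 Ω

From Ohm's law: R = V/I.
V = 0.0732 V; I = 125 μA = 1.250×10^-4 A.
R = 585.6 Ω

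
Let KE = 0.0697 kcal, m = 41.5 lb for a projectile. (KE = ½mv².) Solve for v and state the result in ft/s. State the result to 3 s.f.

Solving KE = ½mv² for v: v = √(2·KE/m).
KE = 0.0697 kcal = 291.6 J; m = 41.5 lb = 18.82 kg.
v = 5.566 m/s
5.566 m/s × (1 ft/s / 0.3048 m/s) = 18.26 ft/s

18.3 ft/s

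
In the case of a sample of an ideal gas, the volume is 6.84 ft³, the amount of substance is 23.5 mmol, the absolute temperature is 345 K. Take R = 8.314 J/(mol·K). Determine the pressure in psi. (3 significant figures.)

Directly: P = nRT/V.
V = 6.84 ft³ = 0.1937 m³; n = 23.5 mmol = 0.02350 mol; T = 345 K; R = 8.314 J/(mol·K).
P = 348.0 Pa  (the unit combination reduces to kg/(m·s²) = Pa)
348.0 Pa × (1 psi / 6895 Pa) = 0.05048 psi

0.0505 psi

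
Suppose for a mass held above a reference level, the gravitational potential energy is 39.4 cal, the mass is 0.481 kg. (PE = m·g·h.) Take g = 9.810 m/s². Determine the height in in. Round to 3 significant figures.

Rearranging PE = m·g·h for h: h = PE/(m·g).
PE = 39.4 cal = 164.8 J; m = 0.481 kg; g = 9.810 m/s².
h = 34.94 m
34.94 m × (1 in / 0.02540 m) = 1375 in

1380 in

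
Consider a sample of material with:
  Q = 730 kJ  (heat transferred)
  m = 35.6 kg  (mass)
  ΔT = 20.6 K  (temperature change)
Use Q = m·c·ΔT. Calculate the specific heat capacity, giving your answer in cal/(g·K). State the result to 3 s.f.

Rearranging Q = m·c·ΔT for c: c = Q/(m·ΔT).
Q = 730 kJ = 7.300×10^5 J; m = 35.6 kg; ΔT = 20.6 K.
c = 995.4 J/(kg·K)
995.4 J/(kg·K) × (1 cal/(g·K) / 4184 J/(kg·K)) = 0.2379 cal/(g·K)

0.238 cal/(g·K)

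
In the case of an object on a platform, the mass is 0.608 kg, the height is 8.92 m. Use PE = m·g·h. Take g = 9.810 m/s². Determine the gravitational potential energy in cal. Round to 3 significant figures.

Directly: PE = mgh.
m = 0.608 kg; h = 8.92 m; g = 9.810 m/s².
PE = 53.20 J  (the unit combination reduces to kg·m²/s² = J)
53.20 J × (1 cal / 4.184 J) = 12.72 cal

12.7 cal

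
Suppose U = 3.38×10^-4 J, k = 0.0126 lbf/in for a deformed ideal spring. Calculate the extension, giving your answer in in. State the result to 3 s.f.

0.689 in

Rearranging: x = √(2U/k).
U = 3.38×10^-4 J; k = 0.0126 lbf/in = 2.207 N/m.
x = 0.01750 m
0.01750 m × (1 in / 0.02540 m) = 0.6891 in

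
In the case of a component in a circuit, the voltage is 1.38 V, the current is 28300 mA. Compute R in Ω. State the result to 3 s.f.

0.0488 Ω

From Ohm's law: R = V/I.
V = 1.38 V; I = 28300 mA = 28.30 A.
R = 0.04876 Ω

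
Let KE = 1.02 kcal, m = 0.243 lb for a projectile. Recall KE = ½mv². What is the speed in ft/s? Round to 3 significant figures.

913 ft/s

Solving KE = ½mv² for v: v = √(2·KE/m).
KE = 1.02 kcal = 4268 J; m = 0.243 lb = 0.1102 kg.
v = 278.3 m/s
278.3 m/s × (1 ft/s / 0.3048 m/s) = 913.0 ft/s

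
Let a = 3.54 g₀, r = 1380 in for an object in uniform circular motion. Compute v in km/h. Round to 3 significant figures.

126 km/h

Rearranging: v = √(a·r).
a = 3.54 g₀ = 34.72 m/s²; r = 1380 in = 35.05 m.
v = 34.88 m/s
34.88 m/s × (1 km/h / 0.2778 m/s) = 125.6 km/h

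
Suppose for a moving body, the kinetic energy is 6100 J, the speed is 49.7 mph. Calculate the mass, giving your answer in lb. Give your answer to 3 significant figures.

Rearranging: m = 2·KE/v².
KE = 6100 J; v = 49.7 mph = 22.22 m/s.
m = 24.71 kg
24.71 kg × (1 lb / 0.4536 kg) = 54.49 lb

54.5 lb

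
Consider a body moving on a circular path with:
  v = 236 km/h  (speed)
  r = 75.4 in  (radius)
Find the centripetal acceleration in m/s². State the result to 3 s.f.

2240 m/s²

Directly: a = v²/r.
v = 236 km/h = 65.56 m/s; r = 75.4 in = 1.915 m.
a = 2244 m/s²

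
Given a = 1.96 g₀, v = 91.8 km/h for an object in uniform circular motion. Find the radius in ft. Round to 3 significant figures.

111 ft

Rearranging a = v²/r for r: r = v²/a.
a = 1.96 g₀ = 19.22 m/s²; v = 91.8 km/h = 25.50 m/s.
r = 33.83 m
33.83 m × (1 ft / 0.3048 m) = 111.0 ft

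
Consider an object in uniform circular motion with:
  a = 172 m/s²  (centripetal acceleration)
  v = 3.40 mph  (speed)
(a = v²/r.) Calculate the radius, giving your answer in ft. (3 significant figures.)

Rearranging a = v²/r for r: r = v²/a.
a = 172 m/s²; v = 3.40 mph = 1.520 m/s.
r = 0.01343 m
0.01343 m × (1 ft / 0.3048 m) = 0.04407 ft

0.0441 ft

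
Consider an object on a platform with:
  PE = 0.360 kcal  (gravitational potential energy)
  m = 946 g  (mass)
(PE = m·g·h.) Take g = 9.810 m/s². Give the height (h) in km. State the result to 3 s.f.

Rearranging PE = m·g·h for h: h = PE/(m·g).
PE = 0.360 kcal = 1506 J; m = 946 g = 0.9460 kg; g = 9.810 m/s².
h = 162.3 m
162.3 m × (1 km / 1000 m) = 0.1623 km

0.162 km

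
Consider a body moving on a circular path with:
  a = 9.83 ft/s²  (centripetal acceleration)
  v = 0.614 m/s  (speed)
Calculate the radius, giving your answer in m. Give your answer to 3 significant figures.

0.126 m

Rearranging a = v²/r for r: r = v²/a.
a = 9.83 ft/s² = 2.996 m/s²; v = 0.614 m/s.
r = 0.1258 m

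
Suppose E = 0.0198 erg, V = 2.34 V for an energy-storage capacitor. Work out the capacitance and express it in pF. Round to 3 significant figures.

Rearranging E = ½C·V² for C: C = 2E/V².
E = 0.0198 erg = 1.980×10^-9 J; V = 2.34 V.
C = 7.232×10^-10 F
7.232×10^-10 F × (1 pF / 1.000×10^-12 F) = 723.2 pF

723 pF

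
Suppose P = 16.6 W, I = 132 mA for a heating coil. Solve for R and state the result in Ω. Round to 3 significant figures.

953 Ω

Rearranging P = I²R for R: R = P/I².
P = 16.6 W; I = 132 mA = 0.1320 A.
R = 952.7 Ω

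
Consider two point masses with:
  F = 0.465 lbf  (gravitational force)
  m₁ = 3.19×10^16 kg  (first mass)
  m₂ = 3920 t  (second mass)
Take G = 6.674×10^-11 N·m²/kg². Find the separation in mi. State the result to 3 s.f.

1250 mi

From Newton's law of gravitation: r = √(G·m₁m₂/F).
F = 0.465 lbf = 2.068 N; m₁ = 3.19×10^16 kg; m₂ = 3920 t = 3.920×10^6 kg; G = 6.674×10^-11 N·m²/kg².
r = 2.009×10^6 m
2.009×10^6 m × (1 mi / 1609 m) = 1248 mi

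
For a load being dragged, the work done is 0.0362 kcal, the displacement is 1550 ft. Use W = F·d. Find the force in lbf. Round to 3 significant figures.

0.0721 lbf

Rearranging: F = W/d.
W = 0.0362 kcal = 151.5 J; d = 1550 ft = 472.4 m.
F = 0.3206 N  (the unit combination reduces to kg·m/s² = N)
0.3206 N × (1 lbf / 4.448 N) = 0.07207 lbf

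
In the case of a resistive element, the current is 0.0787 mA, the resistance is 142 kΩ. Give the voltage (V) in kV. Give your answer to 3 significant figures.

0.0112 kV

Directly: V = IR.
I = 0.0787 mA = 7.870×10^-5 A; R = 142 kΩ = 1.420×10^5 Ω.
V = 11.18 V
11.18 V × (1 kV / 1000 V) = 0.01118 kV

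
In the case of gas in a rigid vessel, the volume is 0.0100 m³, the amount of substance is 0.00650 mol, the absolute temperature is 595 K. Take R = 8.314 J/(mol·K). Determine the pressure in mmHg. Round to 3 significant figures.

24.1 mmHg

P is given directly by: P = nRT/V.
V = 0.0100 m³; n = 0.00650 mol; T = 595 K; R = 8.314 J/(mol·K).
P = 3215 Pa
3215 Pa × (1 mmHg / 133.3 Pa) = 24.12 mmHg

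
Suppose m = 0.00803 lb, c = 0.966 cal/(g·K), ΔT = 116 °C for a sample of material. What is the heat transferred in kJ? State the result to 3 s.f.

Directly: Q = mcΔT.
m = 0.00803 lb = 0.003642 kg; c = 0.966 cal/(g·K) = 4042 J/(kg·K); ΔT = 116 °C = 116.0 K.
Q = 1708 J  (the unit combination reduces to kg·m²/s² = J)
1708 J × (1 kJ / 1000 J) = 1.708 kJ

1.71 kJ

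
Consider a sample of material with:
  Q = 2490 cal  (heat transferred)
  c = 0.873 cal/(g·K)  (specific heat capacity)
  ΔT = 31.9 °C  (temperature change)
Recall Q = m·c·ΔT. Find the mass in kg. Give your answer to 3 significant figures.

0.0894 kg

Rearranging Q = m·c·ΔT for m: m = Q/(c·ΔT).
Q = 2490 cal = 10418 J; c = 0.873 cal/(g·K) = 3653 J/(kg·K); ΔT = 31.9 °C = 31.90 K.
m = 0.08941 kg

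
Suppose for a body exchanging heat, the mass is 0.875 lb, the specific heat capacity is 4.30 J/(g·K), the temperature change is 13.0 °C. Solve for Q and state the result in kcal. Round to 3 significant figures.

5.30 kcal

Directly: Q = mcΔT.
m = 0.875 lb = 0.3969 kg; c = 4.30 J/(g·K) = 4300 J/(kg·K); ΔT = 13.0 °C = 13.00 K.
Q = 22186 J  (the unit combination reduces to kg·m²/s² = J)
22186 J × (1 kcal / 4184 J) = 5.303 kcal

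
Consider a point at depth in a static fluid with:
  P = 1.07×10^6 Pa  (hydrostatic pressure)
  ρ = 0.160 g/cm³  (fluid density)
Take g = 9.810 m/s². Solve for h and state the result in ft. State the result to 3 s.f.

Rearranging P = ρ·g·h for h: h = P/(ρ·g).
P = 1.07×10^6 Pa; ρ = 0.160 g/cm³ = 160.0 kg/m³; g = 9.810 m/s².
h = 681.7 m
681.7 m × (1 ft / 0.3048 m) = 2237 ft

2240 ft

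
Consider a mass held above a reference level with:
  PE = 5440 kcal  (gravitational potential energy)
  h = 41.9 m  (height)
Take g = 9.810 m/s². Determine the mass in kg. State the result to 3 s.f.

Rearranging: m = PE/(g·h).
PE = 5440 kcal = 2.276×10^7 J; h = 41.9 m; g = 9.810 m/s².
m = 55374 kg

55400 kg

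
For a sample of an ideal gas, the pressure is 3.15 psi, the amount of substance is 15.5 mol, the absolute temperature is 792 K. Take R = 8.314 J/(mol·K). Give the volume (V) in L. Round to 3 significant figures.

4700 L

From the ideal-gas law: V = nRT/P.
P = 3.15 psi = 21718 Pa; n = 15.5 mol; T = 792 K; R = 8.314 J/(mol·K).
V = 4.699 m³
4.699 m³ × (1 L / 0.001000 m³) = 4699 L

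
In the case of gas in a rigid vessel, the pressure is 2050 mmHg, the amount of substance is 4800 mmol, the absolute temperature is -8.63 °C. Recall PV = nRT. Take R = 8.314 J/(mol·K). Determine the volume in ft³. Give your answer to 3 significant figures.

1.36 ft³

Rearranging PV = nRT for V: V = nRT/P.
P = 2050 mmHg = 2.733×10^5 Pa; n = 4800 mmol = 4.800 mol; T = -8.63 °C = 264.5 K; R = 8.314 J/(mol·K).
V = 0.03862 m³
0.03862 m³ × (1 ft³ / 0.02832 m³) = 1.364 ft³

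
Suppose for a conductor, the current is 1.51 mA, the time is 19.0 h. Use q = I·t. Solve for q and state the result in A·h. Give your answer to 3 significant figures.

Directly: q = It.
I = 1.51 mA = 0.001510 A; t = 19.0 h = 68400 s.
q = 103.3 C
103.3 C × (1 A·h / 3600 C) = 0.02869 A·h

0.0287 A·h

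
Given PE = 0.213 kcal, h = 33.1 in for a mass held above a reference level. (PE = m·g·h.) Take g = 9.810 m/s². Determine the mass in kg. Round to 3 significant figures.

108 kg

Solving PE = m·g·h for m: m = PE/(g·h).
PE = 0.213 kcal = 891.2 J; h = 33.1 in = 0.8407 m; g = 9.810 m/s².
m = 108.1 kg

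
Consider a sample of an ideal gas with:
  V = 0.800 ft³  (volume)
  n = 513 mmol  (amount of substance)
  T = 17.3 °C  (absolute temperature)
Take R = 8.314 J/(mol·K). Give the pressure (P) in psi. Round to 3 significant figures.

Directly: P = nRT/V.
V = 0.800 ft³ = 0.02265 m³; n = 513 mmol = 0.5130 mol; T = 17.3 °C = 290.4 K; R = 8.314 J/(mol·K).
P = 54684 Pa  (the unit combination reduces to kg/(m·s²) = Pa)
54684 Pa × (1 psi / 6895 Pa) = 7.931 psi

7.93 psi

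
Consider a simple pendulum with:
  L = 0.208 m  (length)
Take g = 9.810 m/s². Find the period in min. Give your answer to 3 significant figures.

T is given directly by: T = 2π√(L/g).
L = 0.208 m; g = 9.810 m/s².
T = 0.9149 s
0.9149 s × (1 min / 60.00 s) = 0.01525 min

0.0152 min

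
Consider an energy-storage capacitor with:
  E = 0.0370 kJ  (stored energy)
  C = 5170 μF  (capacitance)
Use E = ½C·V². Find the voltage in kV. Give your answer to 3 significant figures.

Rearranging: V = √(2E/C).
E = 0.0370 kJ = 37.00 J; C = 5170 μF = 0.005170 F.
V = 119.6 V
119.6 V × (1 kV / 1000 V) = 0.1196 kV

0.120 kV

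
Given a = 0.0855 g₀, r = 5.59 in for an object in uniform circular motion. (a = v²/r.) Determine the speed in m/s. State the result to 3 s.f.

0.345 m/s

Rearranging: v = √(a·r).
a = 0.0855 g₀ = 0.8385 m/s²; r = 5.59 in = 0.1420 m.
v = 0.3450 m/s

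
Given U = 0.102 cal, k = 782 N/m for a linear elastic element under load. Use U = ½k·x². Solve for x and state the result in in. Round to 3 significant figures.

1.30 in

Rearranging U = ½k·x² for x: x = √(2U/k).
U = 0.102 cal = 0.4268 J; k = 782 N/m.
x = 0.03304 m
0.03304 m × (1 in / 0.02540 m) = 1.301 in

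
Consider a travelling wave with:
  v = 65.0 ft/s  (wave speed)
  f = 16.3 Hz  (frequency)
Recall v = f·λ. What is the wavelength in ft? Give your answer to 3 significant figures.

Rearranging v = f·λ for λ: λ = v/f.
v = 65.0 ft/s = 19.81 m/s; f = 16.3 Hz.
λ = 1.215 m
1.215 m × (1 ft / 0.3048 m) = 3.988 ft

3.99 ft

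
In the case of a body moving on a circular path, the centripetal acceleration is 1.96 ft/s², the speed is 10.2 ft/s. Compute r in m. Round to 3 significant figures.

16.2 m

Solving a = v²/r for r: r = v²/a.
a = 1.96 ft/s² = 0.5974 m/s²; v = 10.2 ft/s = 3.109 m/s.
r = 16.18 m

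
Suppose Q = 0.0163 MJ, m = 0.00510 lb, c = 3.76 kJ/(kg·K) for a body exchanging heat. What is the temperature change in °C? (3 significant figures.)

Rearranging Q = m·c·ΔT for ΔT: ΔT = Q/(m·c).
Q = 0.0163 MJ = 16300 J; m = 0.00510 lb = 0.002313 kg; c = 3.76 kJ/(kg·K) = 3760 J/(kg·K).
ΔT = 1874 K
Since 1 °C = 1 K, 1874 °C.

1870 °C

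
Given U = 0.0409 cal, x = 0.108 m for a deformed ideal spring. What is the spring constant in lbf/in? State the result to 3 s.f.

0.168 lbf/in

Solving U = ½k·x² for k: k = 2U/x².
U = 0.0409 cal = 0.1711 J; x = 0.108 m.
k = 29.34 N/m
29.34 N/m × (1 lbf/in / 175.1 N/m) = 0.1676 lbf/in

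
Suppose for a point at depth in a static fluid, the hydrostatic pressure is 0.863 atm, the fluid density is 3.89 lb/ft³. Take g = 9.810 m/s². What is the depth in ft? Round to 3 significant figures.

Rearranging P = ρ·g·h for h: h = P/(ρ·g).
P = 0.863 atm = 87443 Pa; ρ = 3.89 lb/ft³ = 62.31 kg/m³; g = 9.810 m/s².
h = 143.1 m
143.1 m × (1 ft / 0.3048 m) = 469.3 ft

469 ft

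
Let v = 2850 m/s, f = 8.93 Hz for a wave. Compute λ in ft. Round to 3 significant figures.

1050 ft

Solving v = f·λ for λ: λ = v/f.
v = 2850 m/s; f = 8.93 Hz.
λ = 319.1 m
319.1 m × (1 ft / 0.3048 m) = 1047 ft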